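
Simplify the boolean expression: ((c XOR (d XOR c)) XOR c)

By XOR self-cancellation ((E XOR v) XOR v = E):
= (d XOR c)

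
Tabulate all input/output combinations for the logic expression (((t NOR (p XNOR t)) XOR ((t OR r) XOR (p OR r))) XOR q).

p | t | r | q | Output
----------------------
0 | 0 | 0 | 0 | 0
0 | 0 | 0 | 1 | 1
0 | 0 | 1 | 0 | 0
0 | 0 | 1 | 1 | 1
0 | 1 | 0 | 0 | 1
0 | 1 | 0 | 1 | 0
0 | 1 | 1 | 0 | 0
0 | 1 | 1 | 1 | 1
1 | 0 | 0 | 0 | 0
1 | 0 | 0 | 1 | 1
1 | 0 | 1 | 0 | 1
1 | 0 | 1 | 1 | 0
1 | 1 | 0 | 0 | 0
1 | 1 | 0 | 1 | 1
1 | 1 | 1 | 0 | 0
1 | 1 | 1 | 1 | 1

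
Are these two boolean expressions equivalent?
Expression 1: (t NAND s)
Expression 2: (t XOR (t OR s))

No. Counterexample: with t=0, s=0, Expression 1 = 1 but Expression 2 = 0.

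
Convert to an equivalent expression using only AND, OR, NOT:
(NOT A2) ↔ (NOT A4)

((NOT A2) AND (NOT A4)) OR (A2 AND A4)
(Biconditional = both true or both false)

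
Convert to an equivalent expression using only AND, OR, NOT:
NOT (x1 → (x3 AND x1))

x1 AND NOT (x3 AND x1)
(Negated implication: NOT(A → B) = A AND NOT B)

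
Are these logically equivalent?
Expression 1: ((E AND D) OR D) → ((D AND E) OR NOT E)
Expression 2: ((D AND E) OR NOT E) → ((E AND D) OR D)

No, Converse is not equivalent to original (counterexample: D=0, E=0)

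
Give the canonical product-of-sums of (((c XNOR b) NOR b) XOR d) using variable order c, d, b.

ΠM(0, 1, 5, 6) = (c OR d OR b) AND (c OR d OR NOT b) AND (NOT c OR d OR NOT b) AND (NOT c OR NOT d OR b)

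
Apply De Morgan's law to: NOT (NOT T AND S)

T OR NOT S
De Morgan's: NOT(AND of terms) = OR of negations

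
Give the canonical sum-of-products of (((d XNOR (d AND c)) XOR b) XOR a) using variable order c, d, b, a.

Σm(0, 3, 5, 6, 8, 11, 12, 15) = (NOT c AND NOT d AND NOT b AND NOT a) OR (NOT c AND NOT d AND b AND a) OR (NOT c AND d AND NOT b AND a) OR (NOT c AND d AND b AND NOT a) OR (c AND NOT d AND NOT b AND NOT a) OR (c AND NOT d AND b AND a) OR (c AND d AND NOT b AND NOT a) OR (c AND d AND b AND a)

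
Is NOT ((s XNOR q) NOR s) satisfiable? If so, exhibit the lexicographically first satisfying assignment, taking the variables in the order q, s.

q=0, s=0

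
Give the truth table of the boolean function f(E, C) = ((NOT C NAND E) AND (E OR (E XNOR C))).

E | C | Output
--------------
0 | 0 | 1
0 | 1 | 0
1 | 0 | 0
1 | 1 | 1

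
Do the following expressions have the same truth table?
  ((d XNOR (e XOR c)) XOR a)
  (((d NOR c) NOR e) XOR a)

No. Counterexample: with e=0, d=0, c=0, a=0, Expression 1 = 1 but Expression 2 = 0.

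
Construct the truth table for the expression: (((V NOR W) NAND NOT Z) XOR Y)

V | Y | Z | W | Output
----------------------
0 | 0 | 0 | 0 | 0
0 | 0 | 0 | 1 | 1
0 | 0 | 1 | 0 | 1
0 | 0 | 1 | 1 | 1
0 | 1 | 0 | 0 | 1
0 | 1 | 0 | 1 | 0
0 | 1 | 1 | 0 | 0
0 | 1 | 1 | 1 | 0
1 | 0 | 0 | 0 | 1
1 | 0 | 0 | 1 | 1
1 | 0 | 1 | 0 | 1
1 | 0 | 1 | 1 | 1
1 | 1 | 0 | 0 | 0
1 | 1 | 0 | 1 | 0
1 | 1 | 1 | 0 | 0
1 | 1 | 1 | 1 | 0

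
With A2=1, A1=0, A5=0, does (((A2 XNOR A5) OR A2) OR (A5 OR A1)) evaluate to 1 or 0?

Substituting: (((1 XNOR 0) OR 1) OR (0 OR 0))
= 1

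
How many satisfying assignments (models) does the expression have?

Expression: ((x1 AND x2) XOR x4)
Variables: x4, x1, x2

Satisfying assignments: (0,1,1), (1,0,0), (1,0,1), (1,1,0)
Count: 4 out of 8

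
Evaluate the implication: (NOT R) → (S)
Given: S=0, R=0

Antecedent (NOT R) = 1; consequent (S) = 0.
1 → 0 = 0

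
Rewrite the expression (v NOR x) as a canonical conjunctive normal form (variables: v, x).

(v OR NOT x) AND (NOT v OR x) AND (NOT v OR NOT x)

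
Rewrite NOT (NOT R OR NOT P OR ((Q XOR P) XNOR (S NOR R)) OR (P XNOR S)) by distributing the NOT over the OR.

R AND P AND NOT ((Q XOR P) XNOR (S NOR R)) AND NOT (P XNOR S)
De Morgan's: NOT(OR of terms) = AND of negations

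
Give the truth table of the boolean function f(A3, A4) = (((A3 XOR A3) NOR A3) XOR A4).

A3 | A4 | Output
----------------
0 | 0 | 1
0 | 1 | 0
1 | 0 | 0
1 | 1 | 1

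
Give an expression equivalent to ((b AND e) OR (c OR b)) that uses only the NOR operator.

((((b NOR b) NOR (e NOR e)) NOR ((c NOR b) NOR (c NOR b))) NOR (((b NOR b) NOR (e NOR e)) NOR ((c NOR b) NOR (c NOR b))))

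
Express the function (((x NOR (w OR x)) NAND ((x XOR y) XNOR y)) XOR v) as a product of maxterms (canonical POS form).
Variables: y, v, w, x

ΠM(0, 5, 6, 7, 8, 13, 14, 15) = (y OR v OR w OR x) AND (y OR NOT v OR w OR NOT x) AND (y OR NOT v OR NOT w OR x) AND (y OR NOT v OR NOT w OR NOT x) AND (NOT y OR v OR w OR x) AND (NOT y OR NOT v OR w OR NOT x) AND (NOT y OR NOT v OR NOT w OR x) AND (NOT y OR NOT v OR NOT w OR NOT x)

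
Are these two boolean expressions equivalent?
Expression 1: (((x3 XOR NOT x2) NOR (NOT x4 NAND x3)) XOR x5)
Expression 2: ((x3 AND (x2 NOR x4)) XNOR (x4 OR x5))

No. Counterexample: with x2=0, x4=0, x5=0, x3=0, Expression 1 = 0 but Expression 2 = 1.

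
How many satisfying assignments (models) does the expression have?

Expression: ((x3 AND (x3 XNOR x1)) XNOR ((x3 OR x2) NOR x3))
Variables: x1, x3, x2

Satisfying assignments: (0,0,1), (0,1,0), (0,1,1), (1,0,1)
Count: 4 out of 8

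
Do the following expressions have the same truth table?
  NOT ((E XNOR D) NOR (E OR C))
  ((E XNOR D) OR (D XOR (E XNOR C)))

No. Counterexample: with E=1, C=0, D=0, Expression 1 = 1 but Expression 2 = 0.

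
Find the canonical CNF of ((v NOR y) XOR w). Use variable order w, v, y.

(w OR v OR NOT y) AND (w OR NOT v OR y) AND (w OR NOT v OR NOT y) AND (NOT w OR v OR y)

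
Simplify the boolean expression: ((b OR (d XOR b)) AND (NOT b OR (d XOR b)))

By distribution ((E OR v) AND (E OR NOT v) = E):
= (d XOR b)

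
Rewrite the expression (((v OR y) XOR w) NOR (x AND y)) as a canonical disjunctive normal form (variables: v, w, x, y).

(NOT v AND NOT w AND NOT x AND NOT y) OR (NOT v AND NOT w AND x AND NOT y) OR (NOT v AND w AND NOT x AND y) OR (v AND w AND NOT x AND NOT y) OR (v AND w AND NOT x AND y) OR (v AND w AND x AND NOT y)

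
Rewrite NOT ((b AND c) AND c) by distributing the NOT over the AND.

NOT (b AND c) OR NOT c
De Morgan's: NOT(AND of terms) = OR of negations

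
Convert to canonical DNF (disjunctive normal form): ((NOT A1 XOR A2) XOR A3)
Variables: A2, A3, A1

(NOT A2 AND NOT A3 AND NOT A1) OR (NOT A2 AND A3 AND A1) OR (A2 AND NOT A3 AND A1) OR (A2 AND A3 AND NOT A1)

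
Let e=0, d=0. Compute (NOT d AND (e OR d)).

Substituting: (NOT 0 AND (0 OR 0))
= 0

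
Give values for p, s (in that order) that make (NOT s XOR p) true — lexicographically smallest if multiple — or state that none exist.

p=0, s=0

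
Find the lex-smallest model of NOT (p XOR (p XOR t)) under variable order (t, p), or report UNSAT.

t=0, p=0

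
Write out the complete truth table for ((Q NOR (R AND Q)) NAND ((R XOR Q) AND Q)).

R | Q | Output
--------------
0 | 0 | 1
0 | 1 | 1
1 | 0 | 1
1 | 1 | 1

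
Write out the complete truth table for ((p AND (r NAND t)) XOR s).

s | p | t | r | Output
----------------------
0 | 0 | 0 | 0 | 0
0 | 0 | 0 | 1 | 0
0 | 0 | 1 | 0 | 0
0 | 0 | 1 | 1 | 0
0 | 1 | 0 | 0 | 1
0 | 1 | 0 | 1 | 1
0 | 1 | 1 | 0 | 1
0 | 1 | 1 | 1 | 0
1 | 0 | 0 | 0 | 1
1 | 0 | 0 | 1 | 1
1 | 0 | 1 | 0 | 1
1 | 0 | 1 | 1 | 1
1 | 1 | 0 | 0 | 0
1 | 1 | 0 | 1 | 0
1 | 1 | 1 | 0 | 0
1 | 1 | 1 | 1 | 1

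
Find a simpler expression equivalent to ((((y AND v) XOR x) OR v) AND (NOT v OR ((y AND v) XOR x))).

By distribution ((E OR v) AND (E OR NOT v) = E):
= ((y AND v) XOR x)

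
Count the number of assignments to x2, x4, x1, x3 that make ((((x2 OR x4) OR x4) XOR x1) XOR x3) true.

Satisfying assignments: (0,0,0,1), (0,0,1,0), (0,1,0,0), (0,1,1,1), (1,0,0,0), (1,0,1,1), (1,1,0,0), (1,1,1,1)
Count: 8 out of 16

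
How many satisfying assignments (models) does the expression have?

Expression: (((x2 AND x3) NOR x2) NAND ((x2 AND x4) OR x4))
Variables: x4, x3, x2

Satisfying assignments: (0,0,0), (0,0,1), (0,1,0), (0,1,1), (1,0,1), (1,1,1)
Count: 6 out of 8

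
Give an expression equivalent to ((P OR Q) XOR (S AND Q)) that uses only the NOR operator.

((((((P NOR Q) NOR (P NOR Q)) NOR ((S NOR S) NOR (Q NOR Q))) NOR (((P NOR Q) NOR (P NOR Q)) NOR ((S NOR S) NOR (Q NOR Q)))) NOR ((((P NOR Q) NOR (P NOR Q)) NOR ((S NOR S) NOR (Q NOR Q))) NOR (((P NOR Q) NOR (P NOR Q)) NOR ((S NOR S) NOR (Q NOR Q))))) NOR ((((((P NOR Q) NOR (P NOR Q)) NOR ((P NOR Q) NOR (P NOR Q))) NOR (((S NOR S) NOR (Q NOR Q)) NOR ((S NOR S) NOR (Q NOR Q)))) NOR ((((P NOR Q) NOR (P NOR Q)) NOR ((P NOR Q) NOR (P NOR Q))) NOR (((S NOR S) NOR (Q NOR Q)) NOR ((S NOR S) NOR (Q NOR Q))))) NOR (((((P NOR Q) NOR (P NOR Q)) NOR ((P NOR Q) NOR (P NOR Q))) NOR (((S NOR S) NOR (Q NOR Q)) NOR ((S NOR S) NOR (Q NOR Q)))) NOR ((((P NOR Q) NOR (P NOR Q)) NOR ((P NOR Q) NOR (P NOR Q))) NOR (((S NOR S) NOR (Q NOR Q)) NOR ((S NOR S) NOR (Q NOR Q)))))))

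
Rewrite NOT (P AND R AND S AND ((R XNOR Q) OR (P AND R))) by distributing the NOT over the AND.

NOT P OR NOT R OR NOT S OR NOT ((R XNOR Q) OR (P AND R))
De Morgan's: NOT(AND of terms) = OR of negations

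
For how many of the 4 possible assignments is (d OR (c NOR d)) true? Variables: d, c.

Satisfying assignments: (0,0), (1,0), (1,1)
Count: 3 out of 4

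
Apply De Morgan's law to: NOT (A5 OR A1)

NOT A5 AND NOT A1
De Morgan's: NOT(OR of terms) = AND of negations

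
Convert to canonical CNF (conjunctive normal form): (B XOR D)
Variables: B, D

(B OR D) AND (NOT B OR NOT D)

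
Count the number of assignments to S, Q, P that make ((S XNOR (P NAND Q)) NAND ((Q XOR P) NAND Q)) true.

Satisfying assignments: (0,0,0), (0,0,1), (0,1,0), (1,1,0), (1,1,1)
Count: 5 out of 8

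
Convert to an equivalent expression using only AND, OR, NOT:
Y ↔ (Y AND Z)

(Y AND (Y AND Z)) OR (NOT Y AND NOT (Y AND Z))
(Biconditional = both true or both false)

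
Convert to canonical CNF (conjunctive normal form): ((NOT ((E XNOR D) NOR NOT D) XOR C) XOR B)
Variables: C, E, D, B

(C OR E OR D OR NOT B) AND (C OR E OR NOT D OR B) AND (C OR NOT E OR D OR NOT B) AND (C OR NOT E OR NOT D OR NOT B) AND (NOT C OR E OR D OR B) AND (NOT C OR E OR NOT D OR NOT B) AND (NOT C OR NOT E OR D OR B) AND (NOT C OR NOT E OR NOT D OR B)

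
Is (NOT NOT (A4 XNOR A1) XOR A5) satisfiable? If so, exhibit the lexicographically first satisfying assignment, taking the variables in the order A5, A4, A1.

A5=0, A4=0, A1=0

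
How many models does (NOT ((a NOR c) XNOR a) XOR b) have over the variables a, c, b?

Satisfying assignments: (0,0,0), (0,1,1), (1,0,0), (1,1,0)
Count: 4 out of 8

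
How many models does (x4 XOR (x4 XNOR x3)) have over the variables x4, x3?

Satisfying assignments: (0,0), (1,0)
Count: 2 out of 4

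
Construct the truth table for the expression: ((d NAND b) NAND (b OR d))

d | b | Output
--------------
0 | 0 | 1
0 | 1 | 0
1 | 0 | 0
1 | 1 | 1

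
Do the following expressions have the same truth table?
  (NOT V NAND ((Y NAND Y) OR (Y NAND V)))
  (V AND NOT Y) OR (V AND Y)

Yes, they are equivalent — the two output columns agree on all 4 assignments:
V | Y | Expression 1 | Expression 2
-----------------------------------
0 | 0 | 0 | 0
0 | 1 | 0 | 0
1 | 0 | 1 | 1
1 | 1 | 1 | 1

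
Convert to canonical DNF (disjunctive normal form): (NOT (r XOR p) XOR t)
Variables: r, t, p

(NOT r AND NOT t AND NOT p) OR (NOT r AND t AND p) OR (r AND NOT t AND p) OR (r AND t AND NOT p)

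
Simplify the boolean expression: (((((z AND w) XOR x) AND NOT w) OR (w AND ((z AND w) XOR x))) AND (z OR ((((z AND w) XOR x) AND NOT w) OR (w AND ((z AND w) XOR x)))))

By absorption (E AND (E OR v) = E) then distribution ((E AND v) OR (E AND NOT v) = E):
= ((z AND w) XOR x)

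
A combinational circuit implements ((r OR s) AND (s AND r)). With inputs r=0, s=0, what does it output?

Substituting: ((0 OR 0) AND (0 AND 0))
= 0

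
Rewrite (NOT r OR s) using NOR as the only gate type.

(((r NOR r) NOR s) NOR ((r NOR r) NOR s))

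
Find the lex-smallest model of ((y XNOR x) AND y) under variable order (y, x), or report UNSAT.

y=1, x=1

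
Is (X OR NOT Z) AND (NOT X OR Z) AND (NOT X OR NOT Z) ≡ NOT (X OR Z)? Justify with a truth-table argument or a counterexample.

Yes, they are equivalent — the two output columns agree on all 4 assignments:
X | Z | Expression 1 | Expression 2
-----------------------------------
0 | 0 | 1 | 1
0 | 1 | 0 | 0
1 | 0 | 0 | 0
1 | 1 | 0 | 0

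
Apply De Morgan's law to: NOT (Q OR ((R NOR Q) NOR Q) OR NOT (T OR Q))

NOT Q AND NOT ((R NOR Q) NOR Q) AND (T OR Q)
De Morgan's: NOT(OR of terms) = AND of negations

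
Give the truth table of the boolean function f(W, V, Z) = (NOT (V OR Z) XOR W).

W | V | Z | Output
------------------
0 | 0 | 0 | 1
0 | 0 | 1 | 0
0 | 1 | 0 | 0
0 | 1 | 1 | 0
1 | 0 | 0 | 0
1 | 0 | 1 | 1
1 | 1 | 0 | 1
1 | 1 | 1 | 1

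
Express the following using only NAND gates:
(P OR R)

((P NAND P) NAND (R NAND R))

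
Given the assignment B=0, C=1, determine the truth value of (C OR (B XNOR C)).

Substituting: (1 OR (0 XNOR 1))
= 1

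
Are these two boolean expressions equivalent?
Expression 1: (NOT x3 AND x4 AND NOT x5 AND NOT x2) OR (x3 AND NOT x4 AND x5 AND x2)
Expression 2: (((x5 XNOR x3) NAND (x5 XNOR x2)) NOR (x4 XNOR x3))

Yes, they are equivalent — the two output columns agree on all 16 assignments:
x3 | x4 | x5 | x2 | Expression 1 | Expression 2
-----------------------------------------------
0 | 0 | 0 | 0 | 0 | 0
0 | 0 | 0 | 1 | 0 | 0
0 | 0 | 1 | 0 | 0 | 0
0 | 0 | 1 | 1 | 0 | 0
0 | 1 | 0 | 0 | 1 | 1
0 | 1 | 0 | 1 | 0 | 0
0 | 1 | 1 | 0 | 0 | 0
0 | 1 | 1 | 1 | 0 | 0
1 | 0 | 0 | 0 | 0 | 0
1 | 0 | 0 | 1 | 0 | 0
1 | 0 | 1 | 0 | 0 | 0
1 | 0 | 1 | 1 | 1 | 1
1 | 1 | 0 | 0 | 0 | 0
1 | 1 | 0 | 1 | 0 | 0
1 | 1 | 1 | 0 | 0 | 0
1 | 1 | 1 | 1 | 0 | 0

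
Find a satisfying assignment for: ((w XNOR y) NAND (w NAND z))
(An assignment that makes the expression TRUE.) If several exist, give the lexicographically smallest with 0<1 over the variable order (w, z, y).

w=0, z=0, y=1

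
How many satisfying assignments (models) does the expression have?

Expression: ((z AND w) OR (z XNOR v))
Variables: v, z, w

Satisfying assignments: (0,0,0), (0,0,1), (0,1,1), (1,1,0), (1,1,1)
Count: 5 out of 8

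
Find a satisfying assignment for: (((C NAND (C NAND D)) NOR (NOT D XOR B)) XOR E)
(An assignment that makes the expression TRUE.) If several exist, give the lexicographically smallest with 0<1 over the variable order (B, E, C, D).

B=0, E=1, C=0, D=0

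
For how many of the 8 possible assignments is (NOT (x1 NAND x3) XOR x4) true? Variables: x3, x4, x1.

Satisfying assignments: (0,1,0), (0,1,1), (1,0,1), (1,1,0)
Count: 4 out of 8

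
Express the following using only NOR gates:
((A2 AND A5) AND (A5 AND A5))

((((A2 NOR A2) NOR (A5 NOR A5)) NOR ((A2 NOR A2) NOR (A5 NOR A5))) NOR (((A5 NOR A5) NOR (A5 NOR A5)) NOR ((A5 NOR A5) NOR (A5 NOR A5))))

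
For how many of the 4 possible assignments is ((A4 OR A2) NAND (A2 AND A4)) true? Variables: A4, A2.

Satisfying assignments: (0,0), (0,1), (1,0)
Count: 3 out of 4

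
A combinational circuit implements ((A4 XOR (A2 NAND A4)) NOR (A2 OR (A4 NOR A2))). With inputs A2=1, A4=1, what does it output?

Substituting: ((1 XOR (1 NAND 1)) NOR (1 OR (1 NOR 1)))
= 0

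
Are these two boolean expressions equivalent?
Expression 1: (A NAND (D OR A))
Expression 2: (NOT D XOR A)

No. Counterexample: with A=0, D=1, Expression 1 = 1 but Expression 2 = 0.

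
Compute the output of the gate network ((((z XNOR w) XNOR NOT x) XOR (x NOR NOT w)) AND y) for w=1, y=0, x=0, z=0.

Substituting: ((((0 XNOR 1) XNOR NOT 0) XOR (0 NOR NOT 1)) AND 0)
= 0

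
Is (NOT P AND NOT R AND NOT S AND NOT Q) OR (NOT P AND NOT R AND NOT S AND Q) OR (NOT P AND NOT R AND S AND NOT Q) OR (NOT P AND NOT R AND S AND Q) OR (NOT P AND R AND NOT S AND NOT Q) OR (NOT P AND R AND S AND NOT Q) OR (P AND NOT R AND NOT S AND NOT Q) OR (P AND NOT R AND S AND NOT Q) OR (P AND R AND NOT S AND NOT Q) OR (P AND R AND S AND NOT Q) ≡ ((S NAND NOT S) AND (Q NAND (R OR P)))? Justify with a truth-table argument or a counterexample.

Yes, they are equivalent — the two output columns agree on all 16 assignments:
P | R | S | Q | Expression 1 | Expression 2
-------------------------------------------
0 | 0 | 0 | 0 | 1 | 1
0 | 0 | 0 | 1 | 1 | 1
0 | 0 | 1 | 0 | 1 | 1
0 | 0 | 1 | 1 | 1 | 1
0 | 1 | 0 | 0 | 1 | 1
0 | 1 | 0 | 1 | 0 | 0
0 | 1 | 1 | 0 | 1 | 1
0 | 1 | 1 | 1 | 0 | 0
1 | 0 | 0 | 0 | 1 | 1
1 | 0 | 0 | 1 | 0 | 0
1 | 0 | 1 | 0 | 1 | 1
1 | 0 | 1 | 1 | 0 | 0
1 | 1 | 0 | 0 | 1 | 1
1 | 1 | 0 | 1 | 0 | 0
1 | 1 | 1 | 0 | 1 | 1
1 | 1 | 1 | 1 | 0 | 0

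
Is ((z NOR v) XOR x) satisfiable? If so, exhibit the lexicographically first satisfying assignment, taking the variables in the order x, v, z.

x=0, v=0, z=0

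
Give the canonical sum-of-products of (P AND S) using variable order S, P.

Σm(3) = (S AND P)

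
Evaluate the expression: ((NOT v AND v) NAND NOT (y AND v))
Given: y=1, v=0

Substituting: ((NOT 0 AND 0) NAND NOT (1 AND 0))
= 1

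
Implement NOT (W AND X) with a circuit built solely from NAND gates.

(((W NAND X) NAND (W NAND X)) NAND ((W NAND X) NAND (W NAND X)))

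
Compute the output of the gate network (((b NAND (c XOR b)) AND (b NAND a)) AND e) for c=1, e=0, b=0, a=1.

Substituting: (((0 NAND (1 XOR 0)) AND (0 NAND 1)) AND 0)
= 0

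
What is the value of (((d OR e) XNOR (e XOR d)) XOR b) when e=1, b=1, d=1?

Substituting: (((1 OR 1) XNOR (1 XOR 1)) XOR 1)
= 1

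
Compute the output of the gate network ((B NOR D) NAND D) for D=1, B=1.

Substituting: ((1 NOR 1) NAND 1)
= 1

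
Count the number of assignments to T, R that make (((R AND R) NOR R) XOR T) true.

Satisfying assignments: (0,0), (1,1)
Count: 2 out of 4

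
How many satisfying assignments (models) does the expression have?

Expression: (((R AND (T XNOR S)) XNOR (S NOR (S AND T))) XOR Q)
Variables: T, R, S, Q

Satisfying assignments: (0,0,0,1), (0,0,1,0), (0,1,0,0), (0,1,1,0), (1,0,0,1), (1,0,1,0), (1,1,0,1), (1,1,1,1)
Count: 8 out of 16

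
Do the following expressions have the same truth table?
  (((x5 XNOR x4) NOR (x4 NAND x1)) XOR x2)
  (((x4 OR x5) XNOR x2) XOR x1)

No. Counterexample: with x4=0, x5=0, x2=0, x1=0, Expression 1 = 0 but Expression 2 = 1.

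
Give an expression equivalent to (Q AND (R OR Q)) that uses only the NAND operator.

((Q NAND ((R NAND R) NAND (Q NAND Q))) NAND (Q NAND ((R NAND R) NAND (Q NAND Q))))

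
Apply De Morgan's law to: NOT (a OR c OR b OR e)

NOT a AND NOT c AND NOT b AND NOT e
De Morgan's: NOT(OR of terms) = AND of negations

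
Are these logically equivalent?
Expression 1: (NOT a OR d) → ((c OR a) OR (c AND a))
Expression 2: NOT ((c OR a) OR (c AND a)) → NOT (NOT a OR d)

Yes, Contrapositive is always equivalent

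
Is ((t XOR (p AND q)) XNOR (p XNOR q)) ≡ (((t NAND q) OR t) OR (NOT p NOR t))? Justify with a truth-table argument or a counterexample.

No. Counterexample: with p=0, t=0, q=0, Expression 1 = 0 but Expression 2 = 1.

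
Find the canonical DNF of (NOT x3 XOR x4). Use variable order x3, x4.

(NOT x3 AND NOT x4) OR (x3 AND x4)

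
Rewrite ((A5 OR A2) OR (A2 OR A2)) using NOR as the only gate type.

((((A5 NOR A2) NOR (A5 NOR A2)) NOR ((A2 NOR A2) NOR (A2 NOR A2))) NOR (((A5 NOR A2) NOR (A5 NOR A2)) NOR ((A2 NOR A2) NOR (A2 NOR A2))))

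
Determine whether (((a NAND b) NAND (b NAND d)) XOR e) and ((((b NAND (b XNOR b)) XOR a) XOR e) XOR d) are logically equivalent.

No. Counterexample: with a=0, e=0, d=0, b=0, Expression 1 = 0 but Expression 2 = 1.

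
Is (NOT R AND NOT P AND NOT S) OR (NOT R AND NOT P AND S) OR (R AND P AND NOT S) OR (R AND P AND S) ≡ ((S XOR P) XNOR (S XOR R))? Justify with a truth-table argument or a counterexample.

Yes, they are equivalent — the two output columns agree on all 8 assignments:
R | P | S | Expression 1 | Expression 2
---------------------------------------
0 | 0 | 0 | 1 | 1
0 | 0 | 1 | 1 | 1
0 | 1 | 0 | 0 | 0
0 | 1 | 1 | 0 | 0
1 | 0 | 0 | 0 | 0
1 | 0 | 1 | 0 | 0
1 | 1 | 0 | 1 | 1
1 | 1 | 1 | 1 | 1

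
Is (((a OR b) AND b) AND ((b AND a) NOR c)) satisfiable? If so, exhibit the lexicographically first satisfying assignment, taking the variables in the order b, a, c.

b=1, a=0, c=0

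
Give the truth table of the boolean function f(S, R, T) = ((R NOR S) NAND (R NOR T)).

S | R | T | Output
------------------
0 | 0 | 0 | 0
0 | 0 | 1 | 1
0 | 1 | 0 | 1
0 | 1 | 1 | 1
1 | 0 | 0 | 1
1 | 0 | 1 | 1
1 | 1 | 0 | 1
1 | 1 | 1 | 1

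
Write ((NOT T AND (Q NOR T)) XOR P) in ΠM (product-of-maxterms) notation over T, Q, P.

ΠM(1, 2, 4, 6) = (T OR Q OR NOT P) AND (T OR NOT Q OR P) AND (NOT T OR Q OR P) AND (NOT T OR NOT Q OR P)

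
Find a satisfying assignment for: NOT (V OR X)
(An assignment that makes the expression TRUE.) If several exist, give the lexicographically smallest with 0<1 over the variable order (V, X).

V=0, X=0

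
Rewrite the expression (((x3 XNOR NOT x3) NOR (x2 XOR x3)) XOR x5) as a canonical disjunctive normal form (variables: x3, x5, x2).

(NOT x3 AND NOT x5 AND NOT x2) OR (NOT x3 AND x5 AND x2) OR (x3 AND NOT x5 AND x2) OR (x3 AND x5 AND NOT x2)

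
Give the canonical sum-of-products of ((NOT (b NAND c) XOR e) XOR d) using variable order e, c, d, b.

Σm(2, 3, 5, 6, 8, 9, 12, 15) = (NOT e AND NOT c AND d AND NOT b) OR (NOT e AND NOT c AND d AND b) OR (NOT e AND c AND NOT d AND b) OR (NOT e AND c AND d AND NOT b) OR (e AND NOT c AND NOT d AND NOT b) OR (e AND NOT c AND NOT d AND b) OR (e AND c AND NOT d AND NOT b) OR (e AND c AND d AND b)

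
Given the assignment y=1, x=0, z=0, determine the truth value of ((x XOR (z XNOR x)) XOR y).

Substituting: ((0 XOR (0 XNOR 0)) XOR 1)
= 0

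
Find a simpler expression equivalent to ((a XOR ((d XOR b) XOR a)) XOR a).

By XOR self-cancellation ((E XOR v) XOR v = E):
= ((d XOR b) XOR a)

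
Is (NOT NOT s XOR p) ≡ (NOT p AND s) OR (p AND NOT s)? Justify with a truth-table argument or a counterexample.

Yes, they are equivalent — the two output columns agree on all 4 assignments:
p | s | Expression 1 | Expression 2
-----------------------------------
0 | 0 | 0 | 0
0 | 1 | 1 | 1
1 | 0 | 1 | 1
1 | 1 | 0 | 0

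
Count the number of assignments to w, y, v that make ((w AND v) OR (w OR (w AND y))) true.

Satisfying assignments: (1,0,0), (1,0,1), (1,1,0), (1,1,1)
Count: 4 out of 8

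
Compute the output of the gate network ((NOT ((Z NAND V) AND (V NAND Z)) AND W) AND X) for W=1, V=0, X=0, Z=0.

Substituting: ((NOT ((0 NAND 0) AND (0 NAND 0)) AND 1) AND 0)
= 0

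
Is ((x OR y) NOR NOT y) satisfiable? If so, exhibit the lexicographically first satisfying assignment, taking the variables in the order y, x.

UNSATISFIABLE - no assignment makes this expression true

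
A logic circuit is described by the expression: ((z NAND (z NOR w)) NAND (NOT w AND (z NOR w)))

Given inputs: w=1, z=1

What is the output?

Substituting: ((1 NAND (1 NOR 1)) NAND (NOT 1 AND (1 NOR 1)))
= 1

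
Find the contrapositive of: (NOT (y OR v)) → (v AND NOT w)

Contrapositive: NOT (v AND NOT w) → (y OR v)
Note: A statement and its contrapositive are logically equivalent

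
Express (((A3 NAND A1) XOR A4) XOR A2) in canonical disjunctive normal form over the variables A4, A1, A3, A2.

(NOT A4 AND NOT A1 AND NOT A3 AND NOT A2) OR (NOT A4 AND NOT A1 AND A3 AND NOT A2) OR (NOT A4 AND A1 AND NOT A3 AND NOT A2) OR (NOT A4 AND A1 AND A3 AND A2) OR (A4 AND NOT A1 AND NOT A3 AND A2) OR (A4 AND NOT A1 AND A3 AND A2) OR (A4 AND A1 AND NOT A3 AND A2) OR (A4 AND A1 AND A3 AND NOT A2)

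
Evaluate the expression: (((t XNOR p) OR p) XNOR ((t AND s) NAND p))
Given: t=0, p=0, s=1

Substituting: (((0 XNOR 0) OR 0) XNOR ((0 AND 1) NAND 0))
= 1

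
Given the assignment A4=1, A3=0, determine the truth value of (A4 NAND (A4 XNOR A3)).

Substituting: (1 NAND (1 XNOR 0))
= 1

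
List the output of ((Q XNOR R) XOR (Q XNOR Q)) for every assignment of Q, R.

Q | R | Output
--------------
0 | 0 | 0
0 | 1 | 1
1 | 0 | 1
1 | 1 | 0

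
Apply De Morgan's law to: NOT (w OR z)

NOT w AND NOT z
De Morgan's: NOT(OR of terms) = AND of negations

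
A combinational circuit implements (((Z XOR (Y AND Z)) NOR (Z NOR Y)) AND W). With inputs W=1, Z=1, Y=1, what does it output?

Substituting: (((1 XOR (1 AND 1)) NOR (1 NOR 1)) AND 1)
= 1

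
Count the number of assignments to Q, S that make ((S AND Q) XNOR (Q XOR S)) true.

Satisfying assignments: (0,0)
Count: 1 out of 4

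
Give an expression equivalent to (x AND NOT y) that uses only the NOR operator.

((x NOR x) NOR ((y NOR y) NOR (y NOR y)))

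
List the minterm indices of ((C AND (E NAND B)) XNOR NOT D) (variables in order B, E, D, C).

Σm(1, 2, 5, 6, 9, 10, 14, 15) = (NOT B AND NOT E AND NOT D AND C) OR (NOT B AND NOT E AND D AND NOT C) OR (NOT B AND E AND NOT D AND C) OR (NOT B AND E AND D AND NOT C) OR (B AND NOT E AND NOT D AND C) OR (B AND NOT E AND D AND NOT C) OR (B AND E AND D AND NOT C) OR (B AND E AND D AND C)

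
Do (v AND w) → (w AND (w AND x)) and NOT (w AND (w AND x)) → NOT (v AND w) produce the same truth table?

Yes, Contrapositive is always equivalent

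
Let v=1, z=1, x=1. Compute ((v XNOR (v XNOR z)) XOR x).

Substituting: ((1 XNOR (1 XNOR 1)) XOR 1)
= 0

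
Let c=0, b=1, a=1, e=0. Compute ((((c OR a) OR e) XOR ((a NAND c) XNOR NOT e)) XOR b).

Substituting: ((((0 OR 1) OR 0) XOR ((1 NAND 0) XNOR NOT 0)) XOR 1)
= 1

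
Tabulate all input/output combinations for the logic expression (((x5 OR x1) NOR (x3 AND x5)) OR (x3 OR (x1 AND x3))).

x1 | x3 | x5 | Output
---------------------
0 | 0 | 0 | 1
0 | 0 | 1 | 0
0 | 1 | 0 | 1
0 | 1 | 1 | 1
1 | 0 | 0 | 0
1 | 0 | 1 | 0
1 | 1 | 0 | 1
1 | 1 | 1 | 1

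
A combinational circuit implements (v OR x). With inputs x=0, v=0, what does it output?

Substituting: (0 OR 0)
= 0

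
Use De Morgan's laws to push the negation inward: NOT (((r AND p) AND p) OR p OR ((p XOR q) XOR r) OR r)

NOT ((r AND p) AND p) AND NOT p AND NOT ((p XOR q) XOR r) AND NOT r
De Morgan's: NOT(OR of terms) = AND of negations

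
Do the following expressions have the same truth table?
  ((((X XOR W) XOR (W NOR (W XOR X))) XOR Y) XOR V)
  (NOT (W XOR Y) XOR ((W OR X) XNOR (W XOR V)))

No. Counterexample: with W=0, Y=0, V=0, X=0, Expression 1 = 1 but Expression 2 = 0.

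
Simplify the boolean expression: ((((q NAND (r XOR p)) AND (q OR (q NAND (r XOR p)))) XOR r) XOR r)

By XOR self-cancellation ((E XOR v) XOR v = E) then absorption (E AND (E OR v) = E):
= (q NAND (r XOR p))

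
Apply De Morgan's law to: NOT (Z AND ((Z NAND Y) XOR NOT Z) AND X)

NOT Z OR NOT ((Z NAND Y) XOR NOT Z) OR NOT X
De Morgan's: NOT(AND of terms) = OR of negations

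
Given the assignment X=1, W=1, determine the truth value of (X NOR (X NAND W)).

Substituting: (1 NOR (1 NAND 1))
= 0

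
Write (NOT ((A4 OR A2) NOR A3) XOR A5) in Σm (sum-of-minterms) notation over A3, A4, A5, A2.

Σm(1, 2, 4, 5, 8, 9, 12, 13) = (NOT A3 AND NOT A4 AND NOT A5 AND A2) OR (NOT A3 AND NOT A4 AND A5 AND NOT A2) OR (NOT A3 AND A4 AND NOT A5 AND NOT A2) OR (NOT A3 AND A4 AND NOT A5 AND A2) OR (A3 AND NOT A4 AND NOT A5 AND NOT A2) OR (A3 AND NOT A4 AND NOT A5 AND A2) OR (A3 AND A4 AND NOT A5 AND NOT A2) OR (A3 AND A4 AND NOT A5 AND A2)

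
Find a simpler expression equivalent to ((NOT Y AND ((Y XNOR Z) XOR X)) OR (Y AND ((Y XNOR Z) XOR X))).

By distribution ((E AND v) OR (E AND NOT v) = E):
= ((Y XNOR Z) XOR X)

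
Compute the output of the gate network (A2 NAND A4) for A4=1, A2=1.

Substituting: (1 NAND 1)
= 0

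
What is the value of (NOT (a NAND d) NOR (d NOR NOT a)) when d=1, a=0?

Substituting: (NOT (0 NAND 1) NOR (1 NOR NOT 0))
= 1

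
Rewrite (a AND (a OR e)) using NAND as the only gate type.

((a NAND ((a NAND a) NAND (e NAND e))) NAND (a NAND ((a NAND a) NAND (e NAND e))))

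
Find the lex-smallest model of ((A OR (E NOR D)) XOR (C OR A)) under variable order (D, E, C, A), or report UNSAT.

D=0, E=0, C=0, A=0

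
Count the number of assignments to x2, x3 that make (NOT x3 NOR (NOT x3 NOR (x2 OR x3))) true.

Satisfying assignments: (0,1), (1,1)
Count: 2 out of 4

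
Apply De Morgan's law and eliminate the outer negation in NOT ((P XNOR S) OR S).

NOT (P XNOR S) AND NOT S
De Morgan's: NOT(OR of terms) = AND of negations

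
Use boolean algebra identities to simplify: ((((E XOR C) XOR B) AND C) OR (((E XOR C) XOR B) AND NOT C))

By distribution ((E AND v) OR (E AND NOT v) = E):
= ((E XOR C) XOR B)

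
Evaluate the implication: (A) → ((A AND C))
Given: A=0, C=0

Antecedent (A) = 0; consequent ((A AND C)) = 0.
0 → 0 = 1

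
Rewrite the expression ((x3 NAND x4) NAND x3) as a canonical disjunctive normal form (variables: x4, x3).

(NOT x4 AND NOT x3) OR (x4 AND NOT x3) OR (x4 AND x3)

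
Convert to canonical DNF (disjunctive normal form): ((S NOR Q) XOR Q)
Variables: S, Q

(NOT S AND NOT Q) OR (NOT S AND Q) OR (S AND Q)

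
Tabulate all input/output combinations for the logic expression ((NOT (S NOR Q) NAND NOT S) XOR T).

Q | S | T | Output
------------------
0 | 0 | 0 | 1
0 | 0 | 1 | 0
0 | 1 | 0 | 1
0 | 1 | 1 | 0
1 | 0 | 0 | 0
1 | 0 | 1 | 1
1 | 1 | 0 | 1
1 | 1 | 1 | 0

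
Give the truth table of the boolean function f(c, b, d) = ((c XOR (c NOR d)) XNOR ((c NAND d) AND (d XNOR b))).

c | b | d | Output
------------------
0 | 0 | 0 | 1
0 | 0 | 1 | 1
0 | 1 | 0 | 0
0 | 1 | 1 | 0
1 | 0 | 0 | 1
1 | 0 | 1 | 0
1 | 1 | 0 | 0
1 | 1 | 1 | 0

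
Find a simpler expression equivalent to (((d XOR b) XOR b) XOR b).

By XOR self-cancellation ((E XOR v) XOR v = E):
= (d XOR b)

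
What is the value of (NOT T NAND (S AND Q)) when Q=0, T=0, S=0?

Substituting: (NOT 0 NAND (0 AND 0))
= 1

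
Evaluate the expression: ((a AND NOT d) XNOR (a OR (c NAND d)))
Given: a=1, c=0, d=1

Substituting: ((1 AND NOT 1) XNOR (1 OR (0 NAND 1)))
= 0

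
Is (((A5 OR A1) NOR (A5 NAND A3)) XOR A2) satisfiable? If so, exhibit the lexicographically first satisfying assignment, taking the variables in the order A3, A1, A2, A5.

A3=0, A1=0, A2=1, A5=0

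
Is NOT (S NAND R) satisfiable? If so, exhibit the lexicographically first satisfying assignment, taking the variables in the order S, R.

S=1, R=1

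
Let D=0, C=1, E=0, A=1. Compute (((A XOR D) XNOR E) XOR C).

Substituting: (((1 XOR 0) XNOR 0) XOR 1)
= 1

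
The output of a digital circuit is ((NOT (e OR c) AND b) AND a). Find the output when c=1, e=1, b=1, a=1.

Substituting: ((NOT (1 OR 1) AND 1) AND 1)
= 0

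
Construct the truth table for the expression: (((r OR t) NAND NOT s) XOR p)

t | p | r | s | Output
----------------------
0 | 0 | 0 | 0 | 1
0 | 0 | 0 | 1 | 1
0 | 0 | 1 | 0 | 0
0 | 0 | 1 | 1 | 1
0 | 1 | 0 | 0 | 0
0 | 1 | 0 | 1 | 0
0 | 1 | 1 | 0 | 1
0 | 1 | 1 | 1 | 0
1 | 0 | 0 | 0 | 0
1 | 0 | 0 | 1 | 1
1 | 0 | 1 | 0 | 0
1 | 0 | 1 | 1 | 1
1 | 1 | 0 | 0 | 1
1 | 1 | 0 | 1 | 0
1 | 1 | 1 | 0 | 1
1 | 1 | 1 | 1 | 0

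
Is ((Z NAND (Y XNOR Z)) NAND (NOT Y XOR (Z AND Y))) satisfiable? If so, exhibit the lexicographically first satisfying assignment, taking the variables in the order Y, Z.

Y=1, Z=0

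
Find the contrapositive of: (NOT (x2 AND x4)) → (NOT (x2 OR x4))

Contrapositive: (x2 OR x4) → (x2 AND x4)
Note: A statement and its contrapositive are logically equivalent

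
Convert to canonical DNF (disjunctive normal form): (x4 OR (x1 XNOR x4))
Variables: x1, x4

(NOT x1 AND NOT x4) OR (NOT x1 AND x4) OR (x1 AND x4)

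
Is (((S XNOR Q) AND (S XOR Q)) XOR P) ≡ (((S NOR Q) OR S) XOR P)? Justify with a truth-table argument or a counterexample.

No. Counterexample: with S=0, Q=0, P=0, Expression 1 = 0 but Expression 2 = 1.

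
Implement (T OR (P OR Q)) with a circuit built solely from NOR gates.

((T NOR ((P NOR Q) NOR (P NOR Q))) NOR (T NOR ((P NOR Q) NOR (P NOR Q))))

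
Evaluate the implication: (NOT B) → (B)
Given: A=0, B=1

Antecedent (NOT B) = 0; consequent (B) = 1.
0 → 1 = 1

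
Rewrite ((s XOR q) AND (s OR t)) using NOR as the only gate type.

((((((s NOR q) NOR (s NOR q)) NOR ((s NOR q) NOR (s NOR q))) NOR ((((s NOR s) NOR (q NOR q)) NOR ((s NOR s) NOR (q NOR q))) NOR (((s NOR s) NOR (q NOR q)) NOR ((s NOR s) NOR (q NOR q))))) NOR ((((s NOR q) NOR (s NOR q)) NOR ((s NOR q) NOR (s NOR q))) NOR ((((s NOR s) NOR (q NOR q)) NOR ((s NOR s) NOR (q NOR q))) NOR (((s NOR s) NOR (q NOR q)) NOR ((s NOR s) NOR (q NOR q)))))) NOR (((s NOR t) NOR (s NOR t)) NOR ((s NOR t) NOR (s NOR t))))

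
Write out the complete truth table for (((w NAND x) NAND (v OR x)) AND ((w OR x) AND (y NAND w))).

w | x | v | y | Output
----------------------
0 | 0 | 0 | 0 | 0
0 | 0 | 0 | 1 | 0
0 | 0 | 1 | 0 | 0
0 | 0 | 1 | 1 | 0
0 | 1 | 0 | 0 | 0
0 | 1 | 0 | 1 | 0
0 | 1 | 1 | 0 | 0
0 | 1 | 1 | 1 | 0
1 | 0 | 0 | 0 | 1
1 | 0 | 0 | 1 | 0
1 | 0 | 1 | 0 | 0
1 | 0 | 1 | 1 | 0
1 | 1 | 0 | 0 | 1
1 | 1 | 0 | 1 | 0
1 | 1 | 1 | 0 | 1
1 | 1 | 1 | 1 | 0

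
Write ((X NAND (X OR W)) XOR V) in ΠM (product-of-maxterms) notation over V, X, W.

ΠM(2, 3, 4, 5) = (V OR NOT X OR W) AND (V OR NOT X OR NOT W) AND (NOT V OR X OR W) AND (NOT V OR X OR NOT W)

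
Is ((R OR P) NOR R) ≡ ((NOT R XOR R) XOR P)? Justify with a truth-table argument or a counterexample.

No. Counterexample: with P=0, R=1, Expression 1 = 0 but Expression 2 = 1.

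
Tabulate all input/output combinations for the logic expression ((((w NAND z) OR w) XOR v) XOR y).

z | v | w | y | Output
----------------------
0 | 0 | 0 | 0 | 1
0 | 0 | 0 | 1 | 0
0 | 0 | 1 | 0 | 1
0 | 0 | 1 | 1 | 0
0 | 1 | 0 | 0 | 0
0 | 1 | 0 | 1 | 1
0 | 1 | 1 | 0 | 0
0 | 1 | 1 | 1 | 1
1 | 0 | 0 | 0 | 1
1 | 0 | 0 | 1 | 0
1 | 0 | 1 | 0 | 1
1 | 0 | 1 | 1 | 0
1 | 1 | 0 | 0 | 0
1 | 1 | 0 | 1 | 1
1 | 1 | 1 | 0 | 0
1 | 1 | 1 | 1 | 1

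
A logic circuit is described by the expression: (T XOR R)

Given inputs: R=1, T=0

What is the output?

Substituting: (0 XOR 1)
= 1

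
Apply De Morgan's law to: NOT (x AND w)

NOT x OR NOT w
De Morgan's: NOT(AND of terms) = OR of negations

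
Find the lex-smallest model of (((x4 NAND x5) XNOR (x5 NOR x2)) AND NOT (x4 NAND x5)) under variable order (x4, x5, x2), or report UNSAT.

x4=1, x5=1, x2=0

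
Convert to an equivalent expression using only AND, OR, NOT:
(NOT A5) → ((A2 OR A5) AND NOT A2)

A5 OR ((A2 OR A5) AND NOT A2)
(Implication elimination: A → B = NOT A OR B)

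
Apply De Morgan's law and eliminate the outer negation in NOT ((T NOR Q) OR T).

NOT (T NOR Q) AND NOT T
De Morgan's: NOT(OR of terms) = AND of negations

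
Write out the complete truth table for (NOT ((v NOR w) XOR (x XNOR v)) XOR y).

v | x | w | y | Output
----------------------
0 | 0 | 0 | 0 | 1
0 | 0 | 0 | 1 | 0
0 | 0 | 1 | 0 | 0
0 | 0 | 1 | 1 | 1
0 | 1 | 0 | 0 | 0
0 | 1 | 0 | 1 | 1
0 | 1 | 1 | 0 | 1
0 | 1 | 1 | 1 | 0
1 | 0 | 0 | 0 | 1
1 | 0 | 0 | 1 | 0
1 | 0 | 1 | 0 | 1
1 | 0 | 1 | 1 | 0
1 | 1 | 0 | 0 | 0
1 | 1 | 0 | 1 | 1
1 | 1 | 1 | 0 | 0
1 | 1 | 1 | 1 | 1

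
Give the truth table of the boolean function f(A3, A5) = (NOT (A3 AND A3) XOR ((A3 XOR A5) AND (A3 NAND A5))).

A3 | A5 | Output
----------------
0 | 0 | 1
0 | 1 | 0
1 | 0 | 1
1 | 1 | 0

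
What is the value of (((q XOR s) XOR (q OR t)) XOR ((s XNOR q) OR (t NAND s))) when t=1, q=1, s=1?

Substituting: (((1 XOR 1) XOR (1 OR 1)) XOR ((1 XNOR 1) OR (1 NAND 1)))
= 0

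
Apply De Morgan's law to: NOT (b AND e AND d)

NOT b OR NOT e OR NOT d
De Morgan's: NOT(AND of terms) = OR of negations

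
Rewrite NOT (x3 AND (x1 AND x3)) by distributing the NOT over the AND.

NOT x3 OR NOT (x1 AND x3)
De Morgan's: NOT(AND of terms) = OR of negations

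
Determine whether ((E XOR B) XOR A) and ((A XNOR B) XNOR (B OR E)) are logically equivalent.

No. Counterexample: with E=0, B=1, A=0, Expression 1 = 1 but Expression 2 = 0.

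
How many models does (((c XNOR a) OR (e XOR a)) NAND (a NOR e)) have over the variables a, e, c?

Satisfying assignments: (0,0,1), (0,1,0), (0,1,1), (1,0,0), (1,0,1), (1,1,0), (1,1,1)
Count: 7 out of 8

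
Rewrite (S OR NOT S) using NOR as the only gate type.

((S NOR (S NOR S)) NOR (S NOR (S NOR S)))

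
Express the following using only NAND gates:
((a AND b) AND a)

((((a NAND b) NAND (a NAND b)) NAND a) NAND (((a NAND b) NAND (a NAND b)) NAND a))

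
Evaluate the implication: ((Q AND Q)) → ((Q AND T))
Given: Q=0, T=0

Antecedent ((Q AND Q)) = 0; consequent ((Q AND T)) = 0.
0 → 0 = 1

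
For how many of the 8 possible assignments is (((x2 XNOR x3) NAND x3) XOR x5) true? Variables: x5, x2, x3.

Satisfying assignments: (0,0,0), (0,0,1), (0,1,0), (1,1,1)
Count: 4 out of 8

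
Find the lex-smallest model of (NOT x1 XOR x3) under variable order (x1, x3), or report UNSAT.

x1=0, x3=0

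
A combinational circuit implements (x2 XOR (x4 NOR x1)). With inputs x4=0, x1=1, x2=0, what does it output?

Substituting: (0 XOR (0 NOR 1))
= 0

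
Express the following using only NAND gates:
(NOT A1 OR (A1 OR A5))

(((A1 NAND A1) NAND (A1 NAND A1)) NAND (((A1 NAND A1) NAND (A5 NAND A5)) NAND ((A1 NAND A1) NAND (A5 NAND A5))))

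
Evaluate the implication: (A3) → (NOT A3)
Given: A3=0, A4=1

Antecedent (A3) = 0; consequent (NOT A3) = 1.
0 → 1 = 1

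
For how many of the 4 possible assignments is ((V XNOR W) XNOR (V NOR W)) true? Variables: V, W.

Satisfying assignments: (0,0), (0,1), (1,0)
Count: 3 out of 4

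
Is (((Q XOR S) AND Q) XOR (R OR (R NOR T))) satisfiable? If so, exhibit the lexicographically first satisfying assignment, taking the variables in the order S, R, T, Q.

S=0, R=0, T=0, Q=0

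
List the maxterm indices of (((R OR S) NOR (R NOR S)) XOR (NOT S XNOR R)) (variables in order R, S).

ΠM(0, 3) = (R OR S) AND (NOT R OR NOT S)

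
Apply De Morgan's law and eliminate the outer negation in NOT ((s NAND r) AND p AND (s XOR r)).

NOT (s NAND r) OR NOT p OR NOT (s XOR r)
De Morgan's: NOT(AND of terms) = OR of negations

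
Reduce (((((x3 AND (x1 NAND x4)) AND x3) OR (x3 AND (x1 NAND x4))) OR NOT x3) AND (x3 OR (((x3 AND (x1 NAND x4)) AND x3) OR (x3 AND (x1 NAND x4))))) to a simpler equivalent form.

By distribution ((E OR v) AND (E OR NOT v) = E) then absorption (E OR (E AND v) = E):
= (x3 AND (x1 NAND x4))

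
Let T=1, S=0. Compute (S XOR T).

Substituting: (0 XOR 1)
= 1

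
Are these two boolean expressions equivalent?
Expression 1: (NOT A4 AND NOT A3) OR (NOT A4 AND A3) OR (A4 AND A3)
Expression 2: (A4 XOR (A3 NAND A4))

Yes, they are equivalent — the two output columns agree on all 4 assignments:
A4 | A3 | Expression 1 | Expression 2
-------------------------------------
0 | 0 | 1 | 1
0 | 1 | 1 | 1
1 | 0 | 0 | 0
1 | 1 | 1 | 1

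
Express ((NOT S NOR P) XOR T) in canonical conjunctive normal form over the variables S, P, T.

(S OR P OR T) AND (S OR NOT P OR T) AND (NOT S OR P OR NOT T) AND (NOT S OR NOT P OR T)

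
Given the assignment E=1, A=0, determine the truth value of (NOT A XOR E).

Substituting: (NOT 0 XOR 1)
= 0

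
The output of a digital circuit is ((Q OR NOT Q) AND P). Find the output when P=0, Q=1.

Substituting: ((1 OR NOT 1) AND 0)
= 0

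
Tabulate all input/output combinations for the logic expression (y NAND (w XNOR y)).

y | w | Output
--------------
0 | 0 | 1
0 | 1 | 1
1 | 0 | 1
1 | 1 | 0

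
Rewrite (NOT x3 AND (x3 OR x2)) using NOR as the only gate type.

(((x3 NOR x3) NOR (x3 NOR x3)) NOR (((x3 NOR x2) NOR (x3 NOR x2)) NOR ((x3 NOR x2) NOR (x3 NOR x2))))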